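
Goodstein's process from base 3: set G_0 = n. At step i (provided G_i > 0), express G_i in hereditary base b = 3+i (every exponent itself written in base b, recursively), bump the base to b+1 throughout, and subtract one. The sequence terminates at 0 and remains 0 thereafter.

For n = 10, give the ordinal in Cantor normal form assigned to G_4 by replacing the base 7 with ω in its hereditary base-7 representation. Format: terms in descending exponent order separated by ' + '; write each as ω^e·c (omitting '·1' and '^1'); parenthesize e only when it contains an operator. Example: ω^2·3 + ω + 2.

ω·4 + 2

G_0 = 10. HB_3(10) = 3^2 + 1. Bump = 17. G_1 = 16.
G_1 = 16. HB_4(16) = 4^2. Bump = 25. G_2 = 24.
G_2 = 24. HB_5(24) = 4·5 + 4. Bump = 28. G_3 = 27.
G_3 = 27. HB_6(27) = 4·6 + 3. Bump = 31. G_4 = 30.
G_4 = 30. HB_7(30) = 4·7 + 2. Bump = 34. G_5 = 33.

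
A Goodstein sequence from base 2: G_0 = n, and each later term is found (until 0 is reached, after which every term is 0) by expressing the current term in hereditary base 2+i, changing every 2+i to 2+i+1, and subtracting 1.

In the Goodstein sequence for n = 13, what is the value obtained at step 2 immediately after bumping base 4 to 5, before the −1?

16093

G_0=13  [base 2] 2^(2 + 1) + 2^2 + 1  →[2↦3]→  3^(3 + 1) + 3^3 + 1 = 109  −1 ⇒ G_1=108
G_1=108  [base 3] 3^(3 + 1) + 3^3  →[3↦4]→  4^(4 + 1) + 4^4 = 1280  −1 ⇒ G_2=1279
G_2=1279  [base 4] 4^(4 + 1) + 3·4^3 + 3·4^2 + 3·4 + 3  →[4↦5]→  5^(5 + 1) + 3·5^3 + 3·5^2 + 3·5 + 3 = 16093  −1 ⇒ G_3=16092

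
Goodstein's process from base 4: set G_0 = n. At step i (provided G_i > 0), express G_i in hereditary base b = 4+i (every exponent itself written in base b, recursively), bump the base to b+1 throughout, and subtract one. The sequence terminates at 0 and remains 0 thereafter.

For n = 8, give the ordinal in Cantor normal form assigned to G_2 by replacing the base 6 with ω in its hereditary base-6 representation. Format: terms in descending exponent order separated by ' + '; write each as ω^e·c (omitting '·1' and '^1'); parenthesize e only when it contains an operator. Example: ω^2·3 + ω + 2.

step 0: 8 = 2·4; sub 5 for 4: 2·5; = 10; G_1 = 10−1 = 9
step 1: 9 = 5 + 4; sub 6 for 5: 6 + 4; = 10; G_2 = 10−1 = 9

ω + 3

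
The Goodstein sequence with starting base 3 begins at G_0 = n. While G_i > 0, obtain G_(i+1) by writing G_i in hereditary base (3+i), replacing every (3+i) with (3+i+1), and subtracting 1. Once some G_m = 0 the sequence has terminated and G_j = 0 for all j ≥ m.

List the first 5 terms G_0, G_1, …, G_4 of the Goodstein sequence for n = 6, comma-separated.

6, 7, 7, 7, 7

[0] 6 ≡ 2·3 (base 3). Lift 4: 8. −1: 7.
[1] 7 ≡ 4 + 3 (base 4). Lift 5: 8. −1: 7.
[2] 7 ≡ 5 + 2 (base 5). Lift 6: 8. −1: 7.
[3] 7 ≡ 6 + 1 (base 6). Lift 7: 8. −1: 7.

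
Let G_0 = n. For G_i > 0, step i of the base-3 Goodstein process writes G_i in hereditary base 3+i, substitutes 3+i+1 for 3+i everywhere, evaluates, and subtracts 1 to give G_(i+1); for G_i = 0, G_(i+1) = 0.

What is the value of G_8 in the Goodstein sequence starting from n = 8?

[0] 8 ≡ 2·3 + 2 (base 3). Lift 4: 10. −1: 9.
[1] 9 ≡ 2·4 + 1 (base 4). Lift 5: 11. −1: 10.
[2] 10 ≡ 2·5 (base 5). Lift 6: 12. −1: 11.
[3] 11 ≡ 6 + 5 (base 6). Lift 7: 12. −1: 11.
[4] 11 ≡ 7 + 4 (base 7). Lift 8: 12. −1: 11.
[5] 11 ≡ 8 + 3 (base 8). Lift 9: 12. −1: 11.
[6] 11 ≡ 9 + 2 (base 9). Lift 10: 12. −1: 11.
[7] 11 ≡ 10 + 1 (base 10). Lift 11: 12. −1: 11.

11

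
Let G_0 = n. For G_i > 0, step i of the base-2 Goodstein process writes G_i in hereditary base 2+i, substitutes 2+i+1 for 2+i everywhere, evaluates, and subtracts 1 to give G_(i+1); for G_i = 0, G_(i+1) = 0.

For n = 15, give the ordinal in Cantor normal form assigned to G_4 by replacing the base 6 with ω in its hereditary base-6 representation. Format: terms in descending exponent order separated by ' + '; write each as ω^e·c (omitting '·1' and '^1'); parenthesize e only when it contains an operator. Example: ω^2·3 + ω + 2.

base 2: 15 = 2^(2 + 1) + 2^2 + 2 + 1; at 3: 3^(3 + 1) + 3^3 + 3 + 1 = 112; next = 111
base 3: 111 = 3^(3 + 1) + 3^3 + 3; at 4: 4^(4 + 1) + 4^4 + 4 = 1284; next = 1283
base 4: 1283 = 4^(4 + 1) + 4^4 + 3; at 5: 5^(5 + 1) + 5^5 + 3 = 18753; next = 18752
base 5: 18752 = 5^(5 + 1) + 5^5 + 2; at 6: 6^(6 + 1) + 6^6 + 2 = 326594; next = 326593
base 6: 326593 = 6^(6 + 1) + 6^6 + 1; at 7: 7^(7 + 1) + 7^7 + 1 = 6588345; next = 6588344

ω^(ω + 1) + ω^ω + 1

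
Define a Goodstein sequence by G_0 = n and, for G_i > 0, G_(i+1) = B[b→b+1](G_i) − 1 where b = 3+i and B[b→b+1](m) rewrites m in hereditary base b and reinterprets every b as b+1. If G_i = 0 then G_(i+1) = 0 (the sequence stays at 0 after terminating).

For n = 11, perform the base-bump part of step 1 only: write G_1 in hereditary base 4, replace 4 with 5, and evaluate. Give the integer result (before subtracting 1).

G_0 = 11. HB_3(11) = 3^2 + 2. Bump = 18. G_1 = 17.
G_1 = 17. HB_4(17) = 4^2 + 1. Bump = 26. G_2 = 25.

26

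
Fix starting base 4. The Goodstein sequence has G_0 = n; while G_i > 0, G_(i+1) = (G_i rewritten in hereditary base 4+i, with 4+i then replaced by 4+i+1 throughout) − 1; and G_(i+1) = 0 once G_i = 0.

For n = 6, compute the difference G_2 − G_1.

0

G_0 = 6. HB_4(6) = 4 + 2. Bump = 7. G_1 = 6.
G_1 = 6. HB_5(6) = 5 + 1. Bump = 7. G_2 = 6.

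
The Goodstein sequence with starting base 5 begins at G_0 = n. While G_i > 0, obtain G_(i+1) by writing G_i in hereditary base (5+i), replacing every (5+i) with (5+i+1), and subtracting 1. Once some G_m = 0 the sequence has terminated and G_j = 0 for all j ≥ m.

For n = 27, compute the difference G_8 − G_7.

6

step 0: 27 = 5^2 + 2; sub 6 for 5: 6^2 + 2; = 38; G_1 = 38−1 = 37
step 1: 37 = 6^2 + 1; sub 7 for 6: 7^2 + 1; = 50; G_2 = 50−1 = 49
step 2: 49 = 7^2; sub 8 for 7: 8^2; = 64; G_3 = 64−1 = 63
step 3: 63 = 7·8 + 7; sub 9 for 8: 7·9 + 7; = 70; G_4 = 70−1 = 69
step 4: 69 = 7·9 + 6; sub 10 for 9: 7·10 + 6; = 76; G_5 = 76−1 = 75
step 5: 75 = 7·10 + 5; sub 11 for 10: 7·11 + 5; = 82; G_6 = 82−1 = 81
step 6: 81 = 7·11 + 4; sub 12 for 11: 7·12 + 4; = 88; G_7 = 88−1 = 87
step 7: 87 = 7·12 + 3; sub 13 for 12: 7·13 + 3; = 94; G_8 = 94−1 = 93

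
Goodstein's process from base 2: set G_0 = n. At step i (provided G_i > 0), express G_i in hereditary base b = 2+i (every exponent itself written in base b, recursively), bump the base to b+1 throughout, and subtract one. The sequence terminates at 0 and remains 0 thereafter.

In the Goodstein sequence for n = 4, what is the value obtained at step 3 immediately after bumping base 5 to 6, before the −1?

i=0: 4 = 2^2 (b=2); 2→3: 3^3 = 27; 27−1 = 26
i=1: 26 = 2·3^2 + 2·3 + 2 (b=3); 3→4: 2·4^2 + 2·4 + 2 = 42; 42−1 = 41
i=2: 41 = 2·4^2 + 2·4 + 1 (b=4); 4→5: 2·5^2 + 2·5 + 1 = 61; 61−1 = 60
i=3: 60 = 2·5^2 + 2·5 (b=5); 5→6: 2·6^2 + 2·6 = 84; 84−1 = 83

84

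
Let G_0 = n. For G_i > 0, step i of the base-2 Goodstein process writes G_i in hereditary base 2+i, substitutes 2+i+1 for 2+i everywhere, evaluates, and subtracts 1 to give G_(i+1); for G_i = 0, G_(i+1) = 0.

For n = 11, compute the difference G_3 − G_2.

G_0 = 11. HB_2(11) = 2^(2 + 1) + 2 + 1. Bump = 85. G_1 = 84.
G_1 = 84. HB_3(84) = 3^(3 + 1) + 3. Bump = 1028. G_2 = 1027.
G_2 = 1027. HB_4(1027) = 4^(4 + 1) + 3. Bump = 15628. G_3 = 15627.

14600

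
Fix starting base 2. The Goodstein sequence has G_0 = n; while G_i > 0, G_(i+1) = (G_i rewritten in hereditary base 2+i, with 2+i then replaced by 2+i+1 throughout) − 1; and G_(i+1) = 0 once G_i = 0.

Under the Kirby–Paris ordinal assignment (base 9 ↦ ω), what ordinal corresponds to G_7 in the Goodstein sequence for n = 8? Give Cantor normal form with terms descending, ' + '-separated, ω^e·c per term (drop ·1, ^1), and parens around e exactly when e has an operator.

ω^ω·2 + ω^2·2 + ω + 2

[0] 8 ≡ 2^(2 + 1) (base 2). Lift 3: 81. −1: 80.
[1] 80 ≡ 2·3^3 + 2·3^2 + 2·3 + 2 (base 3). Lift 4: 554. −1: 553.
[2] 553 ≡ 2·4^4 + 2·4^2 + 2·4 + 1 (base 4). Lift 5: 6311. −1: 6310.
[3] 6310 ≡ 2·5^5 + 2·5^2 + 2·5 (base 5). Lift 6: 93396. −1: 93395.
[4] 93395 ≡ 2·6^6 + 2·6^2 + 6 + 5 (base 6). Lift 7: 1647196. −1: 1647195.
[5] 1647195 ≡ 2·7^7 + 2·7^2 + 7 + 4 (base 7). Lift 8: 33554572. −1: 33554571.
[6] 33554571 ≡ 2·8^8 + 2·8^2 + 8 + 3 (base 8). Lift 9: 774841152. −1: 774841151.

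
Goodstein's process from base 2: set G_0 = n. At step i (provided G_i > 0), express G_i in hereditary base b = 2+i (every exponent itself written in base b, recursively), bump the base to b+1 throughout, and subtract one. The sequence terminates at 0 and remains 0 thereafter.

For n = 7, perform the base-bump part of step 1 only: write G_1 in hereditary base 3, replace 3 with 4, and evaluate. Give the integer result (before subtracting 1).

260

[0] 7 ≡ 2^2 + 2 + 1 (base 2). Lift 3: 31. −1: 30.
[1] 30 ≡ 3^3 + 3 (base 3). Lift 4: 260. −1: 259.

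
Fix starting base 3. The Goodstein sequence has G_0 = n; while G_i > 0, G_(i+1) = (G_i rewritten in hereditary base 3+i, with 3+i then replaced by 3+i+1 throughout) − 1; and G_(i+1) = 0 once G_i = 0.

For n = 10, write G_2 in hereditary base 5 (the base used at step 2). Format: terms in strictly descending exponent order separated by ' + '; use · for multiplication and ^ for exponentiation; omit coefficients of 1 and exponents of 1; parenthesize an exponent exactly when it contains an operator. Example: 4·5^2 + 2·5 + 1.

[0] 10 ≡ 3^2 + 1 (base 3). Lift 4: 17. −1: 16.
[1] 16 ≡ 4^2 (base 4). Lift 5: 25. −1: 24.

4·5 + 4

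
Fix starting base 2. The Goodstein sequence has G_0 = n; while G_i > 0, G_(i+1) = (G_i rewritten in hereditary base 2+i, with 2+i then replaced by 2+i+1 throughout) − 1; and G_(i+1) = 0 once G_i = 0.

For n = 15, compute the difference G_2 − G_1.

1172

G_0=15  [base 2] 2^(2 + 1) + 2^2 + 2 + 1  →[2↦3]→  3^(3 + 1) + 3^3 + 3 + 1 = 112  −1 ⇒ G_1=111
G_1=111  [base 3] 3^(3 + 1) + 3^3 + 3  →[3↦4]→  4^(4 + 1) + 4^4 + 4 = 1284  −1 ⇒ G_2=1283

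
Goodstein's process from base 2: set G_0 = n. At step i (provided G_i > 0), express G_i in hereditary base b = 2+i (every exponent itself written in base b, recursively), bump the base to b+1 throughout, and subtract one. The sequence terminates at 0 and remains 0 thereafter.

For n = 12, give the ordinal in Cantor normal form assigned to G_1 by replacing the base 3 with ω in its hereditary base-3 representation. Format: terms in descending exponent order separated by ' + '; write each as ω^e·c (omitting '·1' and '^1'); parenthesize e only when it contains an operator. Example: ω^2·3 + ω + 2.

i=0: 12 = 2^(2 + 1) + 2^2 (b=2); 2→3: 3^(3 + 1) + 3^3 = 108; 108−1 = 107
i=1: 107 = 3^(3 + 1) + 2·3^2 + 2·3 + 2 (b=3); 3→4: 4^(4 + 1) + 2·4^2 + 2·4 + 2 = 1066; 1066−1 = 1065

ω^(ω + 1) + ω^2·2 + ω·2 + 2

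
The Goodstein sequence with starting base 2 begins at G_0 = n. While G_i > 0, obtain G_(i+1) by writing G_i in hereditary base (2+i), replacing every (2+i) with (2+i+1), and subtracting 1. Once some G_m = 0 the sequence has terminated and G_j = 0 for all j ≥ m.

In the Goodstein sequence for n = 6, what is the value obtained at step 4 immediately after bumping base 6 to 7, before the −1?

98040

[0] 6 ≡ 2^2 + 2 (base 2). Lift 3: 30. −1: 29.
[1] 29 ≡ 3^3 + 2 (base 3). Lift 4: 258. −1: 257.
[2] 257 ≡ 4^4 + 1 (base 4). Lift 5: 3126. −1: 3125.
[3] 3125 ≡ 5^5 (base 5). Lift 6: 46656. −1: 46655.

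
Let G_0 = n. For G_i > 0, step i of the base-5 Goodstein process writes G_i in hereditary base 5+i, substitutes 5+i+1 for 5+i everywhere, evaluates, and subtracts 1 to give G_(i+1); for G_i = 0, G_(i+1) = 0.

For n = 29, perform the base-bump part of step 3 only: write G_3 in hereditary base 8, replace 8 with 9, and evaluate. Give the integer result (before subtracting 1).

[0] 29 ≡ 5^2 + 4 (base 5). Lift 6: 40. −1: 39.
[1] 39 ≡ 6^2 + 3 (base 6). Lift 7: 52. −1: 51.
[2] 51 ≡ 7^2 + 2 (base 7). Lift 8: 66. −1: 65.

82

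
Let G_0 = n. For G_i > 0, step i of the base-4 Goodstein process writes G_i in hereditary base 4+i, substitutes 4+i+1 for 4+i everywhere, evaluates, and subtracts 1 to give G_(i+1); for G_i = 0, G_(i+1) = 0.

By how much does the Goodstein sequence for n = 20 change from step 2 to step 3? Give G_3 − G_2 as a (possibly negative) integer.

20 —HB4→ 4^2 + 4 —bump→ 5^2 + 5 = 30 —(−1)→ 29
29 —HB5→ 5^2 + 4 —bump→ 6^2 + 4 = 40 —(−1)→ 39
39 —HB6→ 6^2 + 3 —bump→ 7^2 + 3 = 52 —(−1)→ 51

12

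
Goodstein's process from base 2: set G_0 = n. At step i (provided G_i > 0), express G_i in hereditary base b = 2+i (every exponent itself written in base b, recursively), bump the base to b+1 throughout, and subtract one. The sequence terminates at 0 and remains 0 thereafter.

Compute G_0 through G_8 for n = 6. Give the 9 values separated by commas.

6, 29, 257, 3125, 46655, 98039, 187243, 332147, 555551

i=0: 6 = 2^2 + 2 (b=2); 2→3: 3^3 + 3 = 30; 30−1 = 29
i=1: 29 = 3^3 + 2 (b=3); 3→4: 4^4 + 2 = 258; 258−1 = 257
i=2: 257 = 4^4 + 1 (b=4); 4→5: 5^5 + 1 = 3126; 3126−1 = 3125
i=3: 3125 = 5^5 (b=5); 5→6: 6^6 = 46656; 46656−1 = 46655
i=4: 46655 = 5·6^5 + 5·6^4 + 5·6^3 + 5·6^2 + 5·6 + 5 (b=6); 6→7: 5·7^5 + 5·7^4 + 5·7^3 + 5·7^2 + 5·7 + 5 = 98040; 98040−1 = 98039
i=5: 98039 = 5·7^5 + 5·7^4 + 5·7^3 + 5·7^2 + 5·7 + 4 (b=7); 7→8: 5·8^5 + 5·8^4 + 5·8^3 + 5·8^2 + 5·8 + 4 = 187244; 187244−1 = 187243
i=6: 187243 = 5·8^5 + 5·8^4 + 5·8^3 + 5·8^2 + 5·8 + 3 (b=8); 8→9: 5·9^5 + 5·9^4 + 5·9^3 + 5·9^2 + 5·9 + 3 = 332148; 332148−1 = 332147
i=7: 332147 = 5·9^5 + 5·9^4 + 5·9^3 + 5·9^2 + 5·9 + 2 (b=9); 9→10: 5·10^5 + 5·10^4 + 5·10^3 + 5·10^2 + 5·10 + 2 = 555552; 555552−1 = 555551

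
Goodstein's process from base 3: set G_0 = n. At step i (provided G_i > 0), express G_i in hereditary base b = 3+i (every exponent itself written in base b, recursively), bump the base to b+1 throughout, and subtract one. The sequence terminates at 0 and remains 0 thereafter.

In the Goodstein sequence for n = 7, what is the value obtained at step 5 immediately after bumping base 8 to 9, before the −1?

10

step 0: 7 = 2·3 + 1; sub 4 for 3: 2·4 + 1; = 9; G_1 = 9−1 = 8
step 1: 8 = 2·4; sub 5 for 4: 2·5; = 10; G_2 = 10−1 = 9
step 2: 9 = 5 + 4; sub 6 for 5: 6 + 4; = 10; G_3 = 10−1 = 9
step 3: 9 = 6 + 3; sub 7 for 6: 7 + 3; = 10; G_4 = 10−1 = 9
step 4: 9 = 7 + 2; sub 8 for 7: 8 + 2; = 10; G_5 = 10−1 = 9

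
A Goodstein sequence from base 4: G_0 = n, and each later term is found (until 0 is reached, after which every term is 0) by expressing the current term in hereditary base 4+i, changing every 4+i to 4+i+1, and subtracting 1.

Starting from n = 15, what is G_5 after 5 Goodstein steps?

base 4: 15 = 3·4 + 3; at 5: 3·5 + 3 = 18; next = 17
base 5: 17 = 3·5 + 2; at 6: 3·6 + 2 = 20; next = 19
base 6: 19 = 3·6 + 1; at 7: 3·7 + 1 = 22; next = 21
base 7: 21 = 3·7; at 8: 3·8 = 24; next = 23
base 8: 23 = 2·8 + 7; at 9: 2·9 + 7 = 25; next = 24
base 9: 24 = 2·9 + 6; at 10: 2·10 + 6 = 26; next = 25

24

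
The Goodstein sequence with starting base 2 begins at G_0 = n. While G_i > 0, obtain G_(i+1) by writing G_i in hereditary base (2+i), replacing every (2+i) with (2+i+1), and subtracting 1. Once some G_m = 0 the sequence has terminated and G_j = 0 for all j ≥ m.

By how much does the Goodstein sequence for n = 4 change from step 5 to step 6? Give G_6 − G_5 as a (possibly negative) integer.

30

i=0: 4 = 2^2 (b=2); 2→3: 3^3 = 27; 27−1 = 26
i=1: 26 = 2·3^2 + 2·3 + 2 (b=3); 3→4: 2·4^2 + 2·4 + 2 = 42; 42−1 = 41
i=2: 41 = 2·4^2 + 2·4 + 1 (b=4); 4→5: 2·5^2 + 2·5 + 1 = 61; 61−1 = 60
i=3: 60 = 2·5^2 + 2·5 (b=5); 5→6: 2·6^2 + 2·6 = 84; 84−1 = 83
i=4: 83 = 2·6^2 + 6 + 5 (b=6); 6→7: 2·7^2 + 7 + 5 = 110; 110−1 = 109
i=5: 109 = 2·7^2 + 7 + 4 (b=7); 7→8: 2·8^2 + 8 + 4 = 140; 140−1 = 139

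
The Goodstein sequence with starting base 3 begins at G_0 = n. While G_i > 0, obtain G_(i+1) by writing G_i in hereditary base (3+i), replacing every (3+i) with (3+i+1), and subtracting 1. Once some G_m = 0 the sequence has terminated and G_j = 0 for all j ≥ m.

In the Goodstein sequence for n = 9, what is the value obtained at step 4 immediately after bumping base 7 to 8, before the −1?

24

G_0=9  [base 3] 3^2  →[3↦4]→  4^2 = 16  −1 ⇒ G_1=15
G_1=15  [base 4] 3·4 + 3  →[4↦5]→  3·5 + 3 = 18  −1 ⇒ G_2=17
G_2=17  [base 5] 3·5 + 2  →[5↦6]→  3·6 + 2 = 20  −1 ⇒ G_3=19
G_3=19  [base 6] 3·6 + 1  →[6↦7]→  3·7 + 1 = 22  −1 ⇒ G_4=21
G_4=21  [base 7] 3·7  →[7↦8]→  3·8 = 24  −1 ⇒ G_5=23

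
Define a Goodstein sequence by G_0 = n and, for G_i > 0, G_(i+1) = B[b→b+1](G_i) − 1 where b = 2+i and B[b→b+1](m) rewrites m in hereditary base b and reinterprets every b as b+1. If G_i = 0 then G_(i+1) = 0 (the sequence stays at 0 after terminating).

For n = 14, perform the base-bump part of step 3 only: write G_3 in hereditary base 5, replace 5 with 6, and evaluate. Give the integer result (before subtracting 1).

14 —HB2→ 2^(2 + 1) + 2^2 + 2 —bump→ 3^(3 + 1) + 3^3 + 3 = 111 —(−1)→ 110
110 —HB3→ 3^(3 + 1) + 3^3 + 2 —bump→ 4^(4 + 1) + 4^4 + 2 = 1282 —(−1)→ 1281
1281 —HB4→ 4^(4 + 1) + 4^4 + 1 —bump→ 5^(5 + 1) + 5^5 + 1 = 18751 —(−1)→ 18750
18750 —HB5→ 5^(5 + 1) + 5^5 —bump→ 6^(6 + 1) + 6^6 = 326592 —(−1)→ 326591

326592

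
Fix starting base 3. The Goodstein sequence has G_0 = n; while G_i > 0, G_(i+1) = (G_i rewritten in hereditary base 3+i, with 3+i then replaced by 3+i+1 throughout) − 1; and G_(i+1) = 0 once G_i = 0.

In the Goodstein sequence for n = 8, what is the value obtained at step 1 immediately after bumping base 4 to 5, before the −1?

step 0: 8 = 2·3 + 2; sub 4 for 3: 2·4 + 2; = 10; G_1 = 10−1 = 9
step 1: 9 = 2·4 + 1; sub 5 for 4: 2·5 + 1; = 11; G_2 = 11−1 = 10

11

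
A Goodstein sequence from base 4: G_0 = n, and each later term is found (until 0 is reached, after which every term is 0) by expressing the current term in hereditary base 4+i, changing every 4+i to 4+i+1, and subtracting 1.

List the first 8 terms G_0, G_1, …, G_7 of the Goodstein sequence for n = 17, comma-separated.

G_0=17  [base 4] 4^2 + 1  →[4↦5]→  5^2 + 1 = 26  −1 ⇒ G_1=25
G_1=25  [base 5] 5^2  →[5↦6]→  6^2 = 36  −1 ⇒ G_2=35
G_2=35  [base 6] 5·6 + 5  →[6↦7]→  5·7 + 5 = 40  −1 ⇒ G_3=39
G_3=39  [base 7] 5·7 + 4  →[7↦8]→  5·8 + 4 = 44  −1 ⇒ G_4=43
G_4=43  [base 8] 5·8 + 3  →[8↦9]→  5·9 + 3 = 48  −1 ⇒ G_5=47
G_5=47  [base 9] 5·9 + 2  →[9↦10]→  5·10 + 2 = 52  −1 ⇒ G_6=51
G_6=51  [base 10] 5·10 + 1  →[10↦11]→  5·11 + 1 = 56  −1 ⇒ G_7=55

17, 25, 35, 39, 43, 47, 51, 55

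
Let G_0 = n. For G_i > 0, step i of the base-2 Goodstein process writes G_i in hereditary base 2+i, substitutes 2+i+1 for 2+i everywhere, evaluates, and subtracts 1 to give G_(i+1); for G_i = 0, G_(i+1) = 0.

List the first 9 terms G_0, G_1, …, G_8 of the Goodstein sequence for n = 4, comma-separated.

G_0 = 4. HB_2(4) = 2^2. Bump = 27. G_1 = 26.
G_1 = 26. HB_3(26) = 2·3^2 + 2·3 + 2. Bump = 42. G_2 = 41.
G_2 = 41. HB_4(41) = 2·4^2 + 2·4 + 1. Bump = 61. G_3 = 60.
G_3 = 60. HB_5(60) = 2·5^2 + 2·5. Bump = 84. G_4 = 83.
G_4 = 83. HB_6(83) = 2·6^2 + 6 + 5. Bump = 110. G_5 = 109.
G_5 = 109. HB_7(109) = 2·7^2 + 7 + 4. Bump = 140. G_6 = 139.
G_6 = 139. HB_8(139) = 2·8^2 + 8 + 3. Bump = 174. G_7 = 173.
G_7 = 173. HB_9(173) = 2·9^2 + 9 + 2. Bump = 212. G_8 = 211.

4, 26, 41, 60, 83, 109, 139, 173, 211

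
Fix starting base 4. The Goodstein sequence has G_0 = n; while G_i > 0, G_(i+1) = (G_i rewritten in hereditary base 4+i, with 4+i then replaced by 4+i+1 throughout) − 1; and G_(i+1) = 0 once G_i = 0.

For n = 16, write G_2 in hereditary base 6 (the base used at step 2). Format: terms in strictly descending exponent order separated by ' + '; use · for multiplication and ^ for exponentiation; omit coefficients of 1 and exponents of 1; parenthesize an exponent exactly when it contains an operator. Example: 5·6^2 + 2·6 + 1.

i=0: 16 = 4^2 (b=4); 4→5: 5^2 = 25; 25−1 = 24
i=1: 24 = 4·5 + 4 (b=5); 5→6: 4·6 + 4 = 28; 28−1 = 27
i=2: 27 = 4·6 + 3 (b=6); 6→7: 4·7 + 3 = 31; 31−1 = 30

4·6 + 3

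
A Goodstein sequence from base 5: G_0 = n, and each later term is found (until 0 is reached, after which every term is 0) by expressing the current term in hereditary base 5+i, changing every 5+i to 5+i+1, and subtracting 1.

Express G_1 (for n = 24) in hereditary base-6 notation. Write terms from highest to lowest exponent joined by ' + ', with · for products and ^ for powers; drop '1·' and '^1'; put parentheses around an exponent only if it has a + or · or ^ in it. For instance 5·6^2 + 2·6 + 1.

4·6 + 3

G_0=24  [base 5] 4·5 + 4  →[5↦6]→  4·6 + 4 = 28  −1 ⇒ G_1=27
G_1=27  [base 6] 4·6 + 3  →[6↦7]→  4·7 + 3 = 31  −1 ⇒ G_2=30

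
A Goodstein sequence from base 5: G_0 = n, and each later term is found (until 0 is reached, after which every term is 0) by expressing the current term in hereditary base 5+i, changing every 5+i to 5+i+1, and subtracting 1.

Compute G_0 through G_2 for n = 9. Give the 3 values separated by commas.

9, 9, 9

9 —HB5→ 5 + 4 —bump→ 6 + 4 = 10 —(−1)→ 9
9 —HB6→ 6 + 3 —bump→ 7 + 3 = 10 —(−1)→ 9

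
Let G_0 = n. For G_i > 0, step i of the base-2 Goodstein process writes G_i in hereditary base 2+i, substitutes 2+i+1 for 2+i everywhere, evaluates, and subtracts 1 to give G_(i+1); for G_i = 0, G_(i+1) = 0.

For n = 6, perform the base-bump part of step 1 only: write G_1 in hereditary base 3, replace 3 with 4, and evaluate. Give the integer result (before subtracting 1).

258

6 —HB2→ 2^2 + 2 —bump→ 3^3 + 3 = 30 —(−1)→ 29
29 —HB3→ 3^3 + 2 —bump→ 4^4 + 2 = 258 —(−1)→ 257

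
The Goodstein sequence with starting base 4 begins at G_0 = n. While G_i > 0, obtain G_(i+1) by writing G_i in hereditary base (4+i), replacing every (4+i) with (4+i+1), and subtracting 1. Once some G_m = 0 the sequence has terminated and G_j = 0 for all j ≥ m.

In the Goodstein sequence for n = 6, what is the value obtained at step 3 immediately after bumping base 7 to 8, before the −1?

(0) 6|_4 = 4 + 2 ↦ 5 + 2|_5 = 7 ⇒ 6
(1) 6|_5 = 5 + 1 ↦ 6 + 1|_6 = 7 ⇒ 6
(2) 6|_6 = 6 ↦ 7|_7 = 7 ⇒ 6
(3) 6|_7 = 6 ↦ 6|_8 = 6 ⇒ 5

6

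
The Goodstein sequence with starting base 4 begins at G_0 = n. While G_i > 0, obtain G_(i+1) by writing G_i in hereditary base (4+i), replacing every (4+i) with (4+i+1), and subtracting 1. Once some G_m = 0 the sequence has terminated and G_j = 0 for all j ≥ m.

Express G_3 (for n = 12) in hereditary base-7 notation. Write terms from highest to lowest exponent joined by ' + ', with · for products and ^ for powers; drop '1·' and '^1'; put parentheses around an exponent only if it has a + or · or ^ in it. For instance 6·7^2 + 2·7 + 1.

(0) 12|_4 = 3·4 ↦ 3·5|_5 = 15 ⇒ 14
(1) 14|_5 = 2·5 + 4 ↦ 2·6 + 4|_6 = 16 ⇒ 15
(2) 15|_6 = 2·6 + 3 ↦ 2·7 + 3|_7 = 17 ⇒ 16
(3) 16|_7 = 2·7 + 2 ↦ 2·8 + 2|_8 = 18 ⇒ 17

2·7 + 2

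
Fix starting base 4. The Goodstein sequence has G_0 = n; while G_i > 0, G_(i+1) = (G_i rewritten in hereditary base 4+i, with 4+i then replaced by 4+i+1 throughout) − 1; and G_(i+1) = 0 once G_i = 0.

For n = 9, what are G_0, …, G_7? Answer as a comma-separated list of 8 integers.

9 —HB4→ 2·4 + 1 —bump→ 2·5 + 1 = 11 —(−1)→ 10
10 —HB5→ 2·5 —bump→ 2·6 = 12 —(−1)→ 11
11 —HB6→ 6 + 5 —bump→ 7 + 5 = 12 —(−1)→ 11
11 —HB7→ 7 + 4 —bump→ 8 + 4 = 12 —(−1)→ 11
11 —HB8→ 8 + 3 —bump→ 9 + 3 = 12 —(−1)→ 11
11 —HB9→ 9 + 2 —bump→ 10 + 2 = 12 —(−1)→ 11
11 —HB10→ 10 + 1 —bump→ 11 + 1 = 12 —(−1)→ 11

9, 10, 11, 11, 11, 11, 11, 11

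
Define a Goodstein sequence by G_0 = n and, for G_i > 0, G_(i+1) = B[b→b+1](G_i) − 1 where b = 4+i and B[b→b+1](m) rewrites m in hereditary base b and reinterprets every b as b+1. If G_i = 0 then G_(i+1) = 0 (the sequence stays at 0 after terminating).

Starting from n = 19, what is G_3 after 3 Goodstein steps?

19 —HB4→ 4^2 + 3 —bump→ 5^2 + 3 = 28 —(−1)→ 27
27 —HB5→ 5^2 + 2 —bump→ 6^2 + 2 = 38 —(−1)→ 37
37 —HB6→ 6^2 + 1 —bump→ 7^2 + 1 = 50 —(−1)→ 49
49 —HB7→ 7^2 —bump→ 8^2 = 64 —(−1)→ 63

49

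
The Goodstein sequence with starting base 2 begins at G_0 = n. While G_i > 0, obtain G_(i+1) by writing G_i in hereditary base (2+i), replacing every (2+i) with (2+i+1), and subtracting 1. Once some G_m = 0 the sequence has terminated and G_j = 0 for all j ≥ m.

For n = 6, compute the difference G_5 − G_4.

G_0 = 6. HB_2(6) = 2^2 + 2. Bump = 30. G_1 = 29.
G_1 = 29. HB_3(29) = 3^3 + 2. Bump = 258. G_2 = 257.
G_2 = 257. HB_4(257) = 4^4 + 1. Bump = 3126. G_3 = 3125.
G_3 = 3125. HB_5(3125) = 5^5. Bump = 46656. G_4 = 46655.
G_4 = 46655. HB_6(46655) = 5·6^5 + 5·6^4 + 5·6^3 + 5·6^2 + 5·6 + 5. Bump = 98040. G_5 = 98039.

51384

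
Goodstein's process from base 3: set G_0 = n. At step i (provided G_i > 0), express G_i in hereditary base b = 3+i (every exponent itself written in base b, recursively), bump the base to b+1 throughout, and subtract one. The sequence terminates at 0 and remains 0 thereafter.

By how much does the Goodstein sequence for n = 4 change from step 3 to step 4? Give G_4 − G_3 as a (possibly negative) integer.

-1

G_0 = 4. HB_3(4) = 3 + 1. Bump = 5. G_1 = 4.
G_1 = 4. HB_4(4) = 4. Bump = 5. G_2 = 4.
G_2 = 4. HB_5(4) = 4. Bump = 4. G_3 = 3.
G_3 = 3. HB_6(3) = 3. Bump = 3. G_4 = 2.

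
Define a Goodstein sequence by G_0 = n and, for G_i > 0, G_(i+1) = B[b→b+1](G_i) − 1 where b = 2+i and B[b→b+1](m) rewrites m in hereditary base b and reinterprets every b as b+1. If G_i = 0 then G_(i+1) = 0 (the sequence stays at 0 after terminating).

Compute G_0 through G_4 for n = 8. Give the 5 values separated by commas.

i=0: 8 = 2^(2 + 1) (b=2); 2→3: 3^(3 + 1) = 81; 81−1 = 80
i=1: 80 = 2·3^3 + 2·3^2 + 2·3 + 2 (b=3); 3→4: 2·4^4 + 2·4^2 + 2·4 + 2 = 554; 554−1 = 553
i=2: 553 = 2·4^4 + 2·4^2 + 2·4 + 1 (b=4); 4→5: 2·5^5 + 2·5^2 + 2·5 + 1 = 6311; 6311−1 = 6310
i=3: 6310 = 2·5^5 + 2·5^2 + 2·5 (b=5); 5→6: 2·6^6 + 2·6^2 + 2·6 = 93396; 93396−1 = 93395

8, 80, 553, 6310, 93395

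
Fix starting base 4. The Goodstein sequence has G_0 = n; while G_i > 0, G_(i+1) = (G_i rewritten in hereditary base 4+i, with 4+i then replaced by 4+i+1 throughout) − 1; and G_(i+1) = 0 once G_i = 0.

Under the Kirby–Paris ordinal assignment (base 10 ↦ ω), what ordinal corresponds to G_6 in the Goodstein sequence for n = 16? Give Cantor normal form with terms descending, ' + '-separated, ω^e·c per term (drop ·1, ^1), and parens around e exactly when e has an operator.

G_0=16  [base 4] 4^2  →[4↦5]→  5^2 = 25  −1 ⇒ G_1=24
G_1=24  [base 5] 4·5 + 4  →[5↦6]→  4·6 + 4 = 28  −1 ⇒ G_2=27
G_2=27  [base 6] 4·6 + 3  →[6↦7]→  4·7 + 3 = 31  −1 ⇒ G_3=30
G_3=30  [base 7] 4·7 + 2  →[7↦8]→  4·8 + 2 = 34  −1 ⇒ G_4=33
G_4=33  [base 8] 4·8 + 1  →[8↦9]→  4·9 + 1 = 37  −1 ⇒ G_5=36
G_5=36  [base 9] 4·9  →[9↦10]→  4·10 = 40  −1 ⇒ G_6=39

ω·3 + 9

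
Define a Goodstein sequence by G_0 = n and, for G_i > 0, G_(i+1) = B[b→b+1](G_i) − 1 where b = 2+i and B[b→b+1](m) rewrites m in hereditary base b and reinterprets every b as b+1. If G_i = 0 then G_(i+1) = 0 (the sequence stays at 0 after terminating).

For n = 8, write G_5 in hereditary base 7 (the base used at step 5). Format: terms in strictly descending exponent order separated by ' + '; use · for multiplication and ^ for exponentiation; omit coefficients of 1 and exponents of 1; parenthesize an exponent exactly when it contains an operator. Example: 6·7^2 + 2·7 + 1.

(0) 8|_2 = 2^(2 + 1) ↦ 3^(3 + 1)|_3 = 81 ⇒ 80
(1) 80|_3 = 2·3^3 + 2·3^2 + 2·3 + 2 ↦ 2·4^4 + 2·4^2 + 2·4 + 2|_4 = 554 ⇒ 553
(2) 553|_4 = 2·4^4 + 2·4^2 + 2·4 + 1 ↦ 2·5^5 + 2·5^2 + 2·5 + 1|_5 = 6311 ⇒ 6310
(3) 6310|_5 = 2·5^5 + 2·5^2 + 2·5 ↦ 2·6^6 + 2·6^2 + 2·6|_6 = 93396 ⇒ 93395
(4) 93395|_6 = 2·6^6 + 2·6^2 + 6 + 5 ↦ 2·7^7 + 2·7^2 + 7 + 5|_7 = 1647196 ⇒ 1647195

2·7^7 + 2·7^2 + 7 + 4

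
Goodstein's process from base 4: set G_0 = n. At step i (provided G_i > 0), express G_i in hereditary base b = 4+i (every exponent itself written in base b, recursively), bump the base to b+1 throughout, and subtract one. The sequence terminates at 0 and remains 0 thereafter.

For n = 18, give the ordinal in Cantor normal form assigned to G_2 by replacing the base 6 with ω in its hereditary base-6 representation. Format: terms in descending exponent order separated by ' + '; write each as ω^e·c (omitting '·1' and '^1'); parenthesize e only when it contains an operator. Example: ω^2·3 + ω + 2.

G_0=18  [base 4] 4^2 + 2  →[4↦5]→  5^2 + 2 = 27  −1 ⇒ G_1=26
G_1=26  [base 5] 5^2 + 1  →[5↦6]→  6^2 + 1 = 37  −1 ⇒ G_2=36
G_2=36  [base 6] 6^2  →[6↦7]→  7^2 = 49  −1 ⇒ G_3=48

ω^2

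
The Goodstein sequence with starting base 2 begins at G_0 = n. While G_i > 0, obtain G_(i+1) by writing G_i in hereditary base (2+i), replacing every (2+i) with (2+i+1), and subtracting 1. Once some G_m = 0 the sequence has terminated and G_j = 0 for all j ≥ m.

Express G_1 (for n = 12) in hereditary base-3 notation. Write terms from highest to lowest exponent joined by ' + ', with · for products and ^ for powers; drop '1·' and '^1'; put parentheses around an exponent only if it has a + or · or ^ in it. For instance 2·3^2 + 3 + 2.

12 —HB2→ 2^(2 + 1) + 2^2 —bump→ 3^(3 + 1) + 3^3 = 108 —(−1)→ 107
107 —HB3→ 3^(3 + 1) + 2·3^2 + 2·3 + 2 —bump→ 4^(4 + 1) + 2·4^2 + 2·4 + 2 = 1066 —(−1)→ 1065

3^(3 + 1) + 2·3^2 + 2·3 + 2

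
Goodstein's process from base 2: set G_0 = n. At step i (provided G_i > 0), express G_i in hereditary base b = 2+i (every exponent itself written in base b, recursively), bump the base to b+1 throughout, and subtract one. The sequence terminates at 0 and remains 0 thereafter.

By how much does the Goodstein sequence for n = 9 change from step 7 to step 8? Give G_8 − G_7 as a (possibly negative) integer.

9 —HB2→ 2^(2 + 1) + 1 —bump→ 3^(3 + 1) + 1 = 82 —(−1)→ 81
81 —HB3→ 3^(3 + 1) —bump→ 4^(4 + 1) = 1024 —(−1)→ 1023
1023 —HB4→ 3·4^4 + 3·4^3 + 3·4^2 + 3·4 + 3 —bump→ 3·5^5 + 3·5^3 + 3·5^2 + 3·5 + 3 = 9843 —(−1)→ 9842
9842 —HB5→ 3·5^5 + 3·5^3 + 3·5^2 + 3·5 + 2 —bump→ 3·6^6 + 3·6^3 + 3·6^2 + 3·6 + 2 = 140744 —(−1)→ 140743
140743 —HB6→ 3·6^6 + 3·6^3 + 3·6^2 + 3·6 + 1 —bump→ 3·7^7 + 3·7^3 + 3·7^2 + 3·7 + 1 = 2471827 —(−1)→ 2471826
2471826 —HB7→ 3·7^7 + 3·7^3 + 3·7^2 + 3·7 —bump→ 3·8^8 + 3·8^3 + 3·8^2 + 3·8 = 50333400 —(−1)→ 50333399
50333399 —HB8→ 3·8^8 + 3·8^3 + 3·8^2 + 2·8 + 7 —bump→ 3·9^9 + 3·9^3 + 3·9^2 + 2·9 + 7 = 1162263922 —(−1)→ 1162263921
1162263921 —HB9→ 3·9^9 + 3·9^3 + 3·9^2 + 2·9 + 6 —bump→ 3·10^10 + 3·10^3 + 3·10^2 + 2·10 + 6 = 30000003326 —(−1)→ 30000003325

28837739404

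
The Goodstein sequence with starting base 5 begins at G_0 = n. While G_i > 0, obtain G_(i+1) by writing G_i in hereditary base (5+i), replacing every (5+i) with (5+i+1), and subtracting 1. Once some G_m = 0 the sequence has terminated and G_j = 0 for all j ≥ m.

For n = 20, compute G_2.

25

G_0 = 20. HB_5(20) = 4·5. Bump = 24. G_1 = 23.
G_1 = 23. HB_6(23) = 3·6 + 5. Bump = 26. G_2 = 25.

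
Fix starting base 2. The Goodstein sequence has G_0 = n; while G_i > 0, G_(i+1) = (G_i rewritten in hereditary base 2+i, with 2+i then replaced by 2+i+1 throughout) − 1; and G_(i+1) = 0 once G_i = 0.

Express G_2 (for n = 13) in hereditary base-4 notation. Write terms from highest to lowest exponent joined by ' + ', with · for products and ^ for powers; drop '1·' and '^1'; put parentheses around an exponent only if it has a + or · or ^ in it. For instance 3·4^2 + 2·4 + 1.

4^(4 + 1) + 3·4^3 + 3·4^2 + 3·4 + 3

[0] 13 ≡ 2^(2 + 1) + 2^2 + 1 (base 2). Lift 3: 109. −1: 108.
[1] 108 ≡ 3^(3 + 1) + 3^3 (base 3). Lift 4: 1280. −1: 1279.
[2] 1279 ≡ 4^(4 + 1) + 3·4^3 + 3·4^2 + 3·4 + 3 (base 4). Lift 5: 16093. −1: 16092.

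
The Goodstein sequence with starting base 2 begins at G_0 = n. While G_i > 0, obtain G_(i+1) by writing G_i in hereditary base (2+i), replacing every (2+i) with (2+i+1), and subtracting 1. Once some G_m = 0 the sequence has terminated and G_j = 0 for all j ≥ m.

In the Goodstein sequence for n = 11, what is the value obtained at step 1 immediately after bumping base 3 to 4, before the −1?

G_0 = 11. HB_2(11) = 2^(2 + 1) + 2 + 1. Bump = 85. G_1 = 84.
G_1 = 84. HB_3(84) = 3^(3 + 1) + 3. Bump = 1028. G_2 = 1027.

1028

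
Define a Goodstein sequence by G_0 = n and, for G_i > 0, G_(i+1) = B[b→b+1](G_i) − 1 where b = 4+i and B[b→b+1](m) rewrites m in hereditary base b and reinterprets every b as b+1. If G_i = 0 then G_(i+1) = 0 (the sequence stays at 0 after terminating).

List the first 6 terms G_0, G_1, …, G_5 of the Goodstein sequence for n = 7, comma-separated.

7, 7, 7, 7, 7, 6

(0) 7|_4 = 4 + 3 ↦ 5 + 3|_5 = 8 ⇒ 7
(1) 7|_5 = 5 + 2 ↦ 6 + 2|_6 = 8 ⇒ 7
(2) 7|_6 = 6 + 1 ↦ 7 + 1|_7 = 8 ⇒ 7
(3) 7|_7 = 7 ↦ 8|_8 = 8 ⇒ 7
(4) 7|_8 = 7 ↦ 7|_9 = 7 ⇒ 6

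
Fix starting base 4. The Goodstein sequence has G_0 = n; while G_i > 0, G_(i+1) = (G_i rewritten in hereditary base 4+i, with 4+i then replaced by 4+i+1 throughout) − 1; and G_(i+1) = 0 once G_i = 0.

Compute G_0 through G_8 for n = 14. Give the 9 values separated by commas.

14, 16, 18, 20, 21, 22, 23, 24, 25

G_0 = 14. HB_4(14) = 3·4 + 2. Bump = 17. G_1 = 16.
G_1 = 16. HB_5(16) = 3·5 + 1. Bump = 19. G_2 = 18.
G_2 = 18. HB_6(18) = 3·6. Bump = 21. G_3 = 20.
G_3 = 20. HB_7(20) = 2·7 + 6. Bump = 22. G_4 = 21.
G_4 = 21. HB_8(21) = 2·8 + 5. Bump = 23. G_5 = 22.
G_5 = 22. HB_9(22) = 2·9 + 4. Bump = 24. G_6 = 23.
G_6 = 23. HB_10(23) = 2·10 + 3. Bump = 25. G_7 = 24.
G_7 = 24. HB_11(24) = 2·11 + 2. Bump = 26. G_8 = 25.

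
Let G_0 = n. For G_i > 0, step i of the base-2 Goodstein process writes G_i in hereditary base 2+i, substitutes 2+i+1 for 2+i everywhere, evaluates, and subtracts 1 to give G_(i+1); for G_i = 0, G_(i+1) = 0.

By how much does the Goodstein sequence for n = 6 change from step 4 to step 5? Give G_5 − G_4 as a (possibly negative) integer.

[0] 6 ≡ 2^2 + 2 (base 2). Lift 3: 30. −1: 29.
[1] 29 ≡ 3^3 + 2 (base 3). Lift 4: 258. −1: 257.
[2] 257 ≡ 4^4 + 1 (base 4). Lift 5: 3126. −1: 3125.
[3] 3125 ≡ 5^5 (base 5). Lift 6: 46656. −1: 46655.
[4] 46655 ≡ 5·6^5 + 5·6^4 + 5·6^3 + 5·6^2 + 5·6 + 5 (base 6). Lift 7: 98040. −1: 98039.

51384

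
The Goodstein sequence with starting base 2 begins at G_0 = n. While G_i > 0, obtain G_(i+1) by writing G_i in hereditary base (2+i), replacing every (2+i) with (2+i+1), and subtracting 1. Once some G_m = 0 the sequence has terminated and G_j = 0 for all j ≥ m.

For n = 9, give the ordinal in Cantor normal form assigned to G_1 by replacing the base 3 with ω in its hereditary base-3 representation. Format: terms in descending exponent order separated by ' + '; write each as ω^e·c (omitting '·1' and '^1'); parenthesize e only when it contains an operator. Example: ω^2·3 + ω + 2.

ω^(ω + 1)

step 0: 9 = 2^(2 + 1) + 1; sub 3 for 2: 3^(3 + 1) + 1; = 82; G_1 = 82−1 = 81
step 1: 81 = 3^(3 + 1); sub 4 for 3: 4^(4 + 1); = 1024; G_2 = 1024−1 = 1023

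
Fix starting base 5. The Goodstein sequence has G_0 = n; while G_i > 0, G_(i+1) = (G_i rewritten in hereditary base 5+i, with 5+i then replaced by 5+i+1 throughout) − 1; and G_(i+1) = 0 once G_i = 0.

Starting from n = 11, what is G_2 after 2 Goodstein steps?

(0) 11|_5 = 2·5 + 1 ↦ 2·6 + 1|_6 = 13 ⇒ 12
(1) 12|_6 = 2·6 ↦ 2·7|_7 = 14 ⇒ 13
(2) 13|_7 = 7 + 6 ↦ 8 + 6|_8 = 14 ⇒ 13

13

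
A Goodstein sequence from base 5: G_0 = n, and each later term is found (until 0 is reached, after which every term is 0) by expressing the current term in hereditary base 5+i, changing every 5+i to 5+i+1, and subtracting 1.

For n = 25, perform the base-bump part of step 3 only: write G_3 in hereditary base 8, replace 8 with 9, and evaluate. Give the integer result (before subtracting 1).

[0] 25 ≡ 5^2 (base 5). Lift 6: 36. −1: 35.
[1] 35 ≡ 5·6 + 5 (base 6). Lift 7: 40. −1: 39.
[2] 39 ≡ 5·7 + 4 (base 7). Lift 8: 44. −1: 43.
[3] 43 ≡ 5·8 + 3 (base 8). Lift 9: 48. −1: 47.

48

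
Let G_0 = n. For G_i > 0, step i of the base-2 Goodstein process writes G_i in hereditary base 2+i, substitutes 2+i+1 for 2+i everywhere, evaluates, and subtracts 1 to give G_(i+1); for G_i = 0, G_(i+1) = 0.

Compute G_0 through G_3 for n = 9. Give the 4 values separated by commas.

G_0=9  [base 2] 2^(2 + 1) + 1  →[2↦3]→  3^(3 + 1) + 1 = 82  −1 ⇒ G_1=81
G_1=81  [base 3] 3^(3 + 1)  →[3↦4]→  4^(4 + 1) = 1024  −1 ⇒ G_2=1023
G_2=1023  [base 4] 3·4^4 + 3·4^3 + 3·4^2 + 3·4 + 3  →[4↦5]→  3·5^5 + 3·5^3 + 3·5^2 + 3·5 + 3 = 9843  −1 ⇒ G_3=9842

9, 81, 1023, 9842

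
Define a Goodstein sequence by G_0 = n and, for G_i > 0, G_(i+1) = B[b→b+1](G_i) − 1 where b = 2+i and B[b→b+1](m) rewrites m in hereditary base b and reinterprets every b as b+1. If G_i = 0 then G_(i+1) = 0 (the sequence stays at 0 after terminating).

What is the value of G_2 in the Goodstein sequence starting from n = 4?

41

G_0 = 4. HB_2(4) = 2^2. Bump = 27. G_1 = 26.
G_1 = 26. HB_3(26) = 2·3^2 + 2·3 + 2. Bump = 42. G_2 = 41.
G_2 = 41. HB_4(41) = 2·4^2 + 2·4 + 1. Bump = 61. G_3 = 60.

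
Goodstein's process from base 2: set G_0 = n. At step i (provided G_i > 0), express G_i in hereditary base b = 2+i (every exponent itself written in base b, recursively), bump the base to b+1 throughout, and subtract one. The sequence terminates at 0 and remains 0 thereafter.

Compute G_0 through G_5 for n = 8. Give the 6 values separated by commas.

base 2: 8 = 2^(2 + 1); at 3: 3^(3 + 1) = 81; next = 80
base 3: 80 = 2·3^3 + 2·3^2 + 2·3 + 2; at 4: 2·4^4 + 2·4^2 + 2·4 + 2 = 554; next = 553
base 4: 553 = 2·4^4 + 2·4^2 + 2·4 + 1; at 5: 2·5^5 + 2·5^2 + 2·5 + 1 = 6311; next = 6310
base 5: 6310 = 2·5^5 + 2·5^2 + 2·5; at 6: 2·6^6 + 2·6^2 + 2·6 = 93396; next = 93395
base 6: 93395 = 2·6^6 + 2·6^2 + 6 + 5; at 7: 2·7^7 + 2·7^2 + 7 + 5 = 1647196; next = 1647195

8, 80, 553, 6310, 93395, 1647195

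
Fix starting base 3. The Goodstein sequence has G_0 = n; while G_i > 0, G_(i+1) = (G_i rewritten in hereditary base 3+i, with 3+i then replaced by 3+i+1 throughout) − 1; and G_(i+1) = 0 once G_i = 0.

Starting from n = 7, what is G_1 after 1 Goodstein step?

step 0: 7 = 2·3 + 1; sub 4 for 3: 2·4 + 1; = 9; G_1 = 9−1 = 8
step 1: 8 = 2·4; sub 5 for 4: 2·5; = 10; G_2 = 10−1 = 9

8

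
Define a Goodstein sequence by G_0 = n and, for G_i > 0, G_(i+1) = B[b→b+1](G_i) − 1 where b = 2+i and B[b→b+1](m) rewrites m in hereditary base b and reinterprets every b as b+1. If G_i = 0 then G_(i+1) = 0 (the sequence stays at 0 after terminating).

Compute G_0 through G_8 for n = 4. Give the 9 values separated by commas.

(0) 4|_2 = 2^2 ↦ 3^3|_3 = 27 ⇒ 26
(1) 26|_3 = 2·3^2 + 2·3 + 2 ↦ 2·4^2 + 2·4 + 2|_4 = 42 ⇒ 41
(2) 41|_4 = 2·4^2 + 2·4 + 1 ↦ 2·5^2 + 2·5 + 1|_5 = 61 ⇒ 60
(3) 60|_5 = 2·5^2 + 2·5 ↦ 2·6^2 + 2·6|_6 = 84 ⇒ 83
(4) 83|_6 = 2·6^2 + 6 + 5 ↦ 2·7^2 + 7 + 5|_7 = 110 ⇒ 109
(5) 109|_7 = 2·7^2 + 7 + 4 ↦ 2·8^2 + 8 + 4|_8 = 140 ⇒ 139
(6) 139|_8 = 2·8^2 + 8 + 3 ↦ 2·9^2 + 9 + 3|_9 = 174 ⇒ 173
(7) 173|_9 = 2·9^2 + 9 + 2 ↦ 2·10^2 + 10 + 2|_10 = 212 ⇒ 211

4, 26, 41, 60, 83, 109, 139, 173, 211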